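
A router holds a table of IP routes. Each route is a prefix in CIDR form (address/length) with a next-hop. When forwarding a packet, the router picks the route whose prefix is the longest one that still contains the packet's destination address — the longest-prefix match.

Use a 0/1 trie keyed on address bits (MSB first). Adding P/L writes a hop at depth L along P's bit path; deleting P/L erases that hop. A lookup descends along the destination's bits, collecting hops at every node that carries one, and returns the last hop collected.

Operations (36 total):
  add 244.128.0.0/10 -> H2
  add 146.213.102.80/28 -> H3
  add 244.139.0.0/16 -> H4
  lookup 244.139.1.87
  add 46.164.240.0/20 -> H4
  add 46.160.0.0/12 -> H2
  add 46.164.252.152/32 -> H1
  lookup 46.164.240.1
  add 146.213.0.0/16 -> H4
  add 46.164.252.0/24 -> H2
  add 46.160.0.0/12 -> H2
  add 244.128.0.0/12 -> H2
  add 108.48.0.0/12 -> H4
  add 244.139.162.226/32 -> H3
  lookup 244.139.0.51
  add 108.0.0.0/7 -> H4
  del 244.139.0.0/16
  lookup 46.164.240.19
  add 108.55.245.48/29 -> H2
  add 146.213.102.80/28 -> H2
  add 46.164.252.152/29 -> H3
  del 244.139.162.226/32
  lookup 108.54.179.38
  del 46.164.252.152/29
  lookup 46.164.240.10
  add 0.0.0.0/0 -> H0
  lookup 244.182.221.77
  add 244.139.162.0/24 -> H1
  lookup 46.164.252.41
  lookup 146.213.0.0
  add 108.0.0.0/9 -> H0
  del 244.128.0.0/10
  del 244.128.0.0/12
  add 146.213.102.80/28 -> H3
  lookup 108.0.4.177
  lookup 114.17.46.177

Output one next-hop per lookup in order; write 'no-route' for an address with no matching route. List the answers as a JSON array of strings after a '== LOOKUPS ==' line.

Process each operation:
  + 244.128.0.0/10 (H2) depth=10
  + 146.213.102.80/28 (H3) depth=28
  + 244.139.0.0/16 (H4) depth=16
  ? 244.139.1.87  path d0:-→d1:-→d2:-→d3:-→d4:-→d5:-→d6:-→d7:-→d8:-→d9:-→d10:H2→d11:-→d12:-→d13:-→d14:-→d15:-→d16:H4  best=H4
  + 46.164.240.0/20 (H4) depth=20
  + 46.160.0.0/12 (H2) depth=12
  + 46.164.252.152/32 (H1) depth=32
  ? 46.164.240.1  path d0:-→d1:-→d2:-→d3:-→d4:-→d5:-→d6:-→d7:-→d8:-→d9:-→d10:-→d11:-→d12:H2→d13:-→d14:-→d15:-→d16:-→d17:-→d18:-→d19:-→d20:H4  best=H4
  + 146.213.0.0/16 (H4) depth=16
  + 46.164.252.0/24 (H2) depth=24
  + 46.160.0.0/12 (H2) depth=12
  + 244.128.0.0/12 (H2) depth=12
  + 108.48.0.0/12 (H4) depth=12
  + 244.139.162.226/32 (H3) depth=32
  ? 244.139.0.51  path d0:-→d1:-→d2:-→d3:-→d4:-→d5:-→d6:-→d7:-→d8:-→d9:-→d10:H2→d11:-→d12:H2→d13:-→d14:-→d15:-→d16:H4  best=H4
  + 108.0.0.0/7 (H4) depth=7
  - 244.139.0.0/16 clear@16
  ? 46.164.240.19  path d0:-→d1:-→d2:-→d3:-→d4:-→d5:-→d6:-→d7:-→d8:-→d9:-→d10:-→d11:-→d12:H2→d13:-→d14:-→d15:-→d16:-→d17:-→d18:-→d19:-→d20:H4  best=H4
  + 108.55.245.48/29 (H2) depth=29
  + 146.213.102.80/28 (H2) depth=28
  + 46.164.252.152/29 (H3) depth=29
  - 244.139.162.226/32 clear@32
  ? 108.54.179.38  path d0:-→d1:-→d2:-→d3:-→d4:-→d5:-→d6:-→d7:H4→d8:-→d9:-→d10:-→d11:-→d12:H4→d13:-→d14:-→d15:-  best=H4
  - 46.164.252.152/29 clear@29
  ? 46.164.240.10  path d0:-→d1:-→d2:-→d3:-→d4:-→d5:-→d6:-→d7:-→d8:-→d9:-→d10:-→d11:-→d12:H2→d13:-→d14:-→d15:-→d16:-→d17:-→d18:-→d19:-→d20:H4  best=H4
  + 0.0.0.0/0 (H0) depth=0
  ? 244.182.221.77  path d0:H0→d1:-→d2:-→d3:-→d4:-→d5:-→d6:-→d7:-→d8:-→d9:-→d10:H2  best=H2
  + 244.139.162.0/24 (H1) depth=24
  ? 46.164.252.41  path d0:H0→d1:-→d2:-→d3:-→d4:-→d5:-→d6:-→d7:-→d8:-→d9:-→d10:-→d11:-→d12:H2→d13:-→d14:-→d15:-→d16:-→d17:-→d18:-→d19:-→d20:H4→d21:-→d22:-→d23:-→d24:H2  best=H2
  ? 146.213.0.0  path d0:H0→d1:-→d2:-→d3:-→d4:-→d5:-→d6:-→d7:-→d8:-→d9:-→d10:-→d11:-→d12:-→d13:-→d14:-→d15:-→d16:H4→d17:-  best=H4
  + 108.0.0.0/9 (H0) depth=9
  - 244.128.0.0/10 clear@10
  - 244.128.0.0/12 clear@12
  + 146.213.102.80/28 (H3) depth=28
  ? 108.0.4.177  path d0:H0→d1:-→d2:-→d3:-→d4:-→d5:-→d6:-→d7:H4→d8:-→d9:H0→d10:-  best=H0
  ? 114.17.46.177  path d0:H0→d1:-→d2:-→d3:-  best=H0

== LOOKUPS ==
["H4","H4","H4","H4","H4","H4","H2","H2","H4","H0","H0"]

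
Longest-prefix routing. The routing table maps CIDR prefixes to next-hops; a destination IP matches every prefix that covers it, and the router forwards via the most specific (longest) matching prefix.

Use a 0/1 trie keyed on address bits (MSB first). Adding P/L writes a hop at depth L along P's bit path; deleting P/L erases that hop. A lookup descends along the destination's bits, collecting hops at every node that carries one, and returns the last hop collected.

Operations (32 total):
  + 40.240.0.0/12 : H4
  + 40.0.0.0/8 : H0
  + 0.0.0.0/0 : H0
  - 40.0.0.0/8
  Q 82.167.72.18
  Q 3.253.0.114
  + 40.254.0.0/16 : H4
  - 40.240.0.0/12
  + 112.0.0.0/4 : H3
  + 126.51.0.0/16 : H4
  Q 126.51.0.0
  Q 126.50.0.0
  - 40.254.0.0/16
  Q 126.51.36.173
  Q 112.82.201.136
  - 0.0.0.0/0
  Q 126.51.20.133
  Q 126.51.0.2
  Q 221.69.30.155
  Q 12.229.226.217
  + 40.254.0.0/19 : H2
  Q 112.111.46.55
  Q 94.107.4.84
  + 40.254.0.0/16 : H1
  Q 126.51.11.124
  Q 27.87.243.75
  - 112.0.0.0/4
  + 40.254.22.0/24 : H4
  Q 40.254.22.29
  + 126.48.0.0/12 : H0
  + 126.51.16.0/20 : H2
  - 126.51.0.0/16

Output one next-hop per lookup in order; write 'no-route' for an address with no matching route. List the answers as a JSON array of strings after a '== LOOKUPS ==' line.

Trace:
  + 40.240.0.0/12 (H4) depth=12
  + 40.0.0.0/8 (H0) depth=8
  + 0.0.0.0/0 (H0) depth=0
  - 40.0.0.0/8 clear@8
  Q 82.167.72.18: descend 0 ; hops seen [H0] ; pick H0
  Q 3.253.0.114: descend 00 ; hops seen [H0] ; pick H0
  + 40.254.0.0/16 (H4) depth=16
  - 40.240.0.0/12 clear@12
  + 112.0.0.0/4 (H3) depth=4
  + 126.51.0.0/16 (H4) depth=16
  Q 126.51.0.0: descend 0111111000110011 ; hops seen [H0,H3,H4] ; pick H4
  Q 126.50.0.0: descend 011111100011001 ; hops seen [H0,H3] ; pick H3
  - 40.254.0.0/16 clear@16
  Q 126.51.36.173: descend 0111111000110011 ; hops seen [H0,H3,H4] ; pick H4
  Q 112.82.201.136: descend 0111 ; hops seen [H0,H3] ; pick H3
  - 0.0.0.0/0 clear@0
  Q 126.51.20.133: descend 0111111000110011 ; hops seen [H3,H4] ; pick H4
  Q 126.51.0.2: descend 0111111000110011 ; hops seen [H3,H4] ; pick H4
  Q 221.69.30.155: descend ε ; hops seen [∅] ; pick no-route
  Q 12.229.226.217: descend 00 ; hops seen [∅] ; pick no-route
  + 40.254.0.0/19 (H2) depth=19
  Q 112.111.46.55: descend 0111 ; hops seen [H3] ; pick H3
  Q 94.107.4.84: descend 01 ; hops seen [∅] ; pick no-route
  + 40.254.0.0/16 (H1) depth=16
  Q 126.51.11.124: descend 0111111000110011 ; hops seen [H3,H4] ; pick H4
  Q 27.87.243.75: descend 00 ; hops seen [∅] ; pick no-route
  - 112.0.0.0/4 clear@4
  + 40.254.22.0/24 (H4) depth=24
  Q 40.254.22.29: descend 001010001111111000010110 ; hops seen [H1,H2,H4] ; pick H4
  + 126.48.0.0/12 (H0) depth=12
  + 126.51.16.0/20 (H2) depth=20
  - 126.51.0.0/16 clear@16

== LOOKUPS ==
["H0","H0","H4","H3","H4","H3","H4","H4","no-route","no-route","H3","no-route","H4","no-route","H4"]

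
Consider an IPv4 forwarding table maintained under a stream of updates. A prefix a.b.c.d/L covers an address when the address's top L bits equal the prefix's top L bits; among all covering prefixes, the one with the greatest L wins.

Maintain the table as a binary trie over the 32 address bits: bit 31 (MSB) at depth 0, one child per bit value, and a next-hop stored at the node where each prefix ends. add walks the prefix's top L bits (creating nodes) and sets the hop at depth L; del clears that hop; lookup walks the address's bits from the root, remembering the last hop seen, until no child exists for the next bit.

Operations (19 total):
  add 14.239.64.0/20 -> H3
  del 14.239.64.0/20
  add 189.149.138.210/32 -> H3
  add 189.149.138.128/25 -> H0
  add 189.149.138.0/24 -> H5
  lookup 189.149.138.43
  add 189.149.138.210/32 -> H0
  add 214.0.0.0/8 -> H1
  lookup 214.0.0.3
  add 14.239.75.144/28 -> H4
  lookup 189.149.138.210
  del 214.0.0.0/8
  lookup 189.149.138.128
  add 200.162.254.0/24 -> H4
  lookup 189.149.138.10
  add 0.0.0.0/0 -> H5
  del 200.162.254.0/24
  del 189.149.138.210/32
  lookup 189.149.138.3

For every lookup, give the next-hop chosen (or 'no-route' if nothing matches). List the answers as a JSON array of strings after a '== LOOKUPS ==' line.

Process each operation:
  + 14.239.64.0/20 (H3) depth=20
  - 14.239.64.0/20 clear@20
  + 189.149.138.210/32 (H3) depth=32
  + 189.149.138.128/25 (H0) depth=25
  + 189.149.138.0/24 (H5) depth=24
  ? 189.149.138.43  path d0:-→d1:-→d2:-→d3:-→d4:-→d5:-→d6:-→d7:-→d8:-→d9:-→d10:-→d11:-→d12:-→d13:-→d14:-→d15:-→d16:-→d17:-→d18:-→d19:-→d20:-→d21:-→d22:-→d23:-→d24:H5  best=H5
  + 189.149.138.210/32 (H0) depth=32
  + 214.0.0.0/8 (H1) depth=8
  ? 214.0.0.3  path d0:-→d1:-→d2:-→d3:-→d4:-→d5:-→d6:-→d7:-→d8:H1  best=H1
  + 14.239.75.144/28 (H4) depth=28
  ? 189.149.138.210  path d0:-→d1:-→d2:-→d3:-→d4:-→d5:-→d6:-→d7:-→d8:-→d9:-→d10:-→d11:-→d12:-→d13:-→d14:-→d15:-→d16:-→d17:-→d18:-→d19:-→d20:-→d21:-→d22:-→d23:-→d24:H5→d25:H0→d26:-→d27:-→d28:-→d29:-→d30:-→d31:-→d32:H0  best=H0
  - 214.0.0.0/8 clear@8
  ? 189.149.138.128  path d0:-→d1:-→d2:-→d3:-→d4:-→d5:-→d6:-→d7:-→d8:-→d9:-→d10:-→d11:-→d12:-→d13:-→d14:-→d15:-→d16:-→d17:-→d18:-→d19:-→d20:-→d21:-→d22:-→d23:-→d24:H5→d25:H0  best=H0
  + 200.162.254.0/24 (H4) depth=24
  ? 189.149.138.10  path d0:-→d1:-→d2:-→d3:-→d4:-→d5:-→d6:-→d7:-→d8:-→d9:-→d10:-→d11:-→d12:-→d13:-→d14:-→d15:-→d16:-→d17:-→d18:-→d19:-→d20:-→d21:-→d22:-→d23:-→d24:H5  best=H5
  + 0.0.0.0/0 (H5) depth=0
  - 200.162.254.0/24 clear@24
  - 189.149.138.210/32 clear@32
  ? 189.149.138.3  path d0:H5→d1:-→d2:-→d3:-→d4:-→d5:-→d6:-→d7:-→d8:-→d9:-→d10:-→d11:-→d12:-→d13:-→d14:-→d15:-→d16:-→d17:-→d18:-→d19:-→d20:-→d21:-→d22:-→d23:-→d24:H5  best=H5

== LOOKUPS ==
["H5","H1","H0","H0","H5","H5"]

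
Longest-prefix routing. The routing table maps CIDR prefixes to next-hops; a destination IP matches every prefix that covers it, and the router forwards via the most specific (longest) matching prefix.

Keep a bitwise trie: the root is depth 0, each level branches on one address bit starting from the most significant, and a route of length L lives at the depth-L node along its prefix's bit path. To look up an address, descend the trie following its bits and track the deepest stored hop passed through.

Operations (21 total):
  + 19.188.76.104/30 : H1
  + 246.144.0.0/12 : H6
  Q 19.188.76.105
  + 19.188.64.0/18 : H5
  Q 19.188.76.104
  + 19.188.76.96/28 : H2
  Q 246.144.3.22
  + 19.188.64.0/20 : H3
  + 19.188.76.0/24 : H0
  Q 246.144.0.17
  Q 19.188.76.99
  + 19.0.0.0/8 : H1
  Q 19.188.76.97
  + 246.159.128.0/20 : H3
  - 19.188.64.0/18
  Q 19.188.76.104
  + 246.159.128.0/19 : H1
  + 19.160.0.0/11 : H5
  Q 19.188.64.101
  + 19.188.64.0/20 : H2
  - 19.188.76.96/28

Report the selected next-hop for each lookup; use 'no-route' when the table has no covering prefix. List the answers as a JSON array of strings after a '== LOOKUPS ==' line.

Process each operation:
  add 19.188.76.104/30 -> H1 at depth 30
  add 246.144.0.0/12 -> H6 at depth 12
  ? 19.188.76.105  path d0:-→d1:-→d2:-→d3:-→d4:-→d5:-→d6:-→d7:-→d8:-→d9:-→d10:-→d11:-→d12:-→d13:-→d14:-→d15:-→d16:-→d17:-→d18:-→d19:-→d20:-→d21:-→d22:-→d23:-→d24:-→d25:-→d26:-→d27:-→d28:-→d29:-→d30:H1  best=H1
  add 19.188.64.0/18 -> H5 at depth 18
  ? 19.188.76.104  path d0:-→d1:-→d2:-→d3:-→d4:-→d5:-→d6:-→d7:-→d8:-→d9:-→d10:-→d11:-→d12:-→d13:-→d14:-→d15:-→d16:-→d17:-→d18:H5→d19:-→d20:-→d21:-→d22:-→d23:-→d24:-→d25:-→d26:-→d27:-→d28:-→d29:-→d30:H1  best=H1
  add 19.188.76.96/28 -> H2 at depth 28
  ? 246.144.3.22  path d0:-→d1:-→d2:-→d3:-→d4:-→d5:-→d6:-→d7:-→d8:-→d9:-→d10:-→d11:-→d12:H6  best=H6
  add 19.188.64.0/20 -> H3 at depth 20
  add 19.188.76.0/24 -> H0 at depth 24
  ? 246.144.0.17  path d0:-→d1:-→d2:-→d3:-→d4:-→d5:-→d6:-→d7:-→d8:-→d9:-→d10:-→d11:-→d12:H6  best=H6
  ? 19.188.76.99  path d0:-→d1:-→d2:-→d3:-→d4:-→d5:-→d6:-→d7:-→d8:-→d9:-→d10:-→d11:-→d12:-→d13:-→d14:-→d15:-→d16:-→d17:-→d18:H5→d19:-→d20:H3→d21:-→d22:-→d23:-→d24:H0→d25:-→d26:-→d27:-→d28:H2  best=H2
  add 19.0.0.0/8 -> H1 at depth 8
  ? 19.188.76.97  path d0:-→d1:-→d2:-→d3:-→d4:-→d5:-→d6:-→d7:-→d8:H1→d9:-→d10:-→d11:-→d12:-→d13:-→d14:-→d15:-→d16:-→d17:-→d18:H5→d19:-→d20:H3→d21:-→d22:-→d23:-→d24:H0→d25:-→d26:-→d27:-→d28:H2  best=H2
  add 246.159.128.0/20 -> H3 at depth 20
  - 19.188.64.0/18 clear@18
  ? 19.188.76.104  path d0:-→d1:-→d2:-→d3:-→d4:-→d5:-→d6:-→d7:-→d8:H1→d9:-→d10:-→d11:-→d12:-→d13:-→d14:-→d15:-→d16:-→d17:-→d18:-→d19:-→d20:H3→d21:-→d22:-→d23:-→d24:H0→d25:-→d26:-→d27:-→d28:H2→d29:-→d30:H1  best=H1
  add 246.159.128.0/19 -> H1 at depth 19
  add 19.160.0.0/11 -> H5 at depth 11
  ? 19.188.64.101  path d0:-→d1:-→d2:-→d3:-→d4:-→d5:-→d6:-→d7:-→d8:H1→d9:-→d10:-→d11:H5→d12:-→d13:-→d14:-→d15:-→d16:-→d17:-→d18:-→d19:-→d20:H3  best=H3
  add 19.188.64.0/20 -> H2 at depth 20
  - 19.188.76.96/28 clear@28

== LOOKUPS ==
["H1","H1","H6","H6","H2","H2","H1","H3"]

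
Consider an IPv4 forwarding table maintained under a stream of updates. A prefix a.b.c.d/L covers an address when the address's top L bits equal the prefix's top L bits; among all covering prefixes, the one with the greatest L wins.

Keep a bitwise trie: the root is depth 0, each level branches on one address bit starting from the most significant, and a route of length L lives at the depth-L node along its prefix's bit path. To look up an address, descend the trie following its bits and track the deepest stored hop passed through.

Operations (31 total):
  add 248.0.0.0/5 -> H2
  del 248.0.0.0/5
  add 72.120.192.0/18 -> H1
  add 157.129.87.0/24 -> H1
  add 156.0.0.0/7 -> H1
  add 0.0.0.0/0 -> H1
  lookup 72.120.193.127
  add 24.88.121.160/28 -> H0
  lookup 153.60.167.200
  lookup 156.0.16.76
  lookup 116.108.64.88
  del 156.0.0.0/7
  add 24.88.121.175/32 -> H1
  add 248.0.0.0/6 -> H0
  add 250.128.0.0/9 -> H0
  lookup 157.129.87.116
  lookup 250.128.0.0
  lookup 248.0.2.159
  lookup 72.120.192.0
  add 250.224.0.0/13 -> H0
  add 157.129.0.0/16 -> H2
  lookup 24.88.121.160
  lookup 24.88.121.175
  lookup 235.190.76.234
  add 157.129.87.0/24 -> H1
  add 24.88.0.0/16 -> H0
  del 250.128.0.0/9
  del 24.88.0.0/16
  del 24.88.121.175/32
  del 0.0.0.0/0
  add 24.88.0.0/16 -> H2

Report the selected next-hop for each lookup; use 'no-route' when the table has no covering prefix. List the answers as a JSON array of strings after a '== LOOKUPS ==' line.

Trace:
  + 248.0.0.0/5 (H2) depth=5
  - 248.0.0.0/5 clear@5
  + 72.120.192.0/18 (H1) depth=18
  + 157.129.87.0/24 (H1) depth=24
  + 156.0.0.0/7 (H1) depth=7
  + 0.0.0.0/0 (H1) depth=0
  lookup 72.120.193.127: bits 010010000111100011 walk d0:H1→d1:-→d2:-→d3:-→d4:-→d5:-→d6:-→d7:-→d8:-→d9:-→d10:-→d11:-→d12:-→d13:-→d14:-→d15:-→d16:-→d17:-→d18:H1 -> H1
  + 24.88.121.160/28 (H0) depth=28
  lookup 153.60.167.200: bits 10011 walk d0:H1→d1:-→d2:-→d3:-→d4:-→d5:- -> H1
  lookup 156.0.16.76: bits 1001110 walk d0:H1→d1:-→d2:-→d3:-→d4:-→d5:-→d6:-→d7:H1 -> H1
  lookup 116.108.64.88: bits 01 walk d0:H1→d1:-→d2:- -> H1
  - 156.0.0.0/7 clear@7
  + 24.88.121.175/32 (H1) depth=32
  + 248.0.0.0/6 (H0) depth=6
  + 250.128.0.0/9 (H0) depth=9
  lookup 157.129.87.116: bits 100111011000000101010111 walk d0:H1→d1:-→d2:-→d3:-→d4:-→d5:-→d6:-→d7:-→d8:-→d9:-→d10:-→d11:-→d12:-→d13:-→d14:-→d15:-→d16:-→d17:-→d18:-→d19:-→d20:-→d21:-→d22:-→d23:-→d24:H1 -> H1
  lookup 250.128.0.0: bits 111110101 walk d0:H1→d1:-→d2:-→d3:-→d4:-→d5:-→d6:H0→d7:-→d8:-→d9:H0 -> H0
  lookup 248.0.2.159: bits 111110 walk d0:H1→d1:-→d2:-→d3:-→d4:-→d5:-→d6:H0 -> H0
  lookup 72.120.192.0: bits 010010000111100011 walk d0:H1→d1:-→d2:-→d3:-→d4:-→d5:-→d6:-→d7:-→d8:-→d9:-→d10:-→d11:-→d12:-→d13:-→d14:-→d15:-→d16:-→d17:-→d18:H1 -> H1
  + 250.224.0.0/13 (H0) depth=13
  + 157.129.0.0/16 (H2) depth=16
  lookup 24.88.121.160: bits 0001100001011000011110011010 walk d0:H1→d1:-→d2:-→d3:-→d4:-→d5:-→d6:-→d7:-→d8:-→d9:-→d10:-→d11:-→d12:-→d13:-→d14:-→d15:-→d16:-→d17:-→d18:-→d19:-→d20:-→d21:-→d22:-→d23:-→d24:-→d25:-→d26:-→d27:-→d28:H0 -> H0
  lookup 24.88.121.175: bits 00011000010110000111100110101111 walk d0:H1→d1:-→d2:-→d3:-→d4:-→d5:-→d6:-→d7:-→d8:-→d9:-→d10:-→d11:-→d12:-→d13:-→d14:-→d15:-→d16:-→d17:-→d18:-→d19:-→d20:-→d21:-→d22:-→d23:-→d24:-→d25:-→d26:-→d27:-→d28:H0→d29:-→d30:-→d31:-→d32:H1 -> H1
  lookup 235.190.76.234: bits 111 walk d0:H1→d1:-→d2:-→d3:- -> H1
  + 157.129.87.0/24 (H1) depth=24
  + 24.88.0.0/16 (H0) depth=16
  - 250.128.0.0/9 clear@9
  - 24.88.0.0/16 clear@16
  - 24.88.121.175/32 clear@32
  - 0.0.0.0/0 clear@0
  + 24.88.0.0/16 (H2) depth=16

== LOOKUPS ==
["H1","H1","H1","H1","H1","H0","H0","H1","H0","H1","H1"]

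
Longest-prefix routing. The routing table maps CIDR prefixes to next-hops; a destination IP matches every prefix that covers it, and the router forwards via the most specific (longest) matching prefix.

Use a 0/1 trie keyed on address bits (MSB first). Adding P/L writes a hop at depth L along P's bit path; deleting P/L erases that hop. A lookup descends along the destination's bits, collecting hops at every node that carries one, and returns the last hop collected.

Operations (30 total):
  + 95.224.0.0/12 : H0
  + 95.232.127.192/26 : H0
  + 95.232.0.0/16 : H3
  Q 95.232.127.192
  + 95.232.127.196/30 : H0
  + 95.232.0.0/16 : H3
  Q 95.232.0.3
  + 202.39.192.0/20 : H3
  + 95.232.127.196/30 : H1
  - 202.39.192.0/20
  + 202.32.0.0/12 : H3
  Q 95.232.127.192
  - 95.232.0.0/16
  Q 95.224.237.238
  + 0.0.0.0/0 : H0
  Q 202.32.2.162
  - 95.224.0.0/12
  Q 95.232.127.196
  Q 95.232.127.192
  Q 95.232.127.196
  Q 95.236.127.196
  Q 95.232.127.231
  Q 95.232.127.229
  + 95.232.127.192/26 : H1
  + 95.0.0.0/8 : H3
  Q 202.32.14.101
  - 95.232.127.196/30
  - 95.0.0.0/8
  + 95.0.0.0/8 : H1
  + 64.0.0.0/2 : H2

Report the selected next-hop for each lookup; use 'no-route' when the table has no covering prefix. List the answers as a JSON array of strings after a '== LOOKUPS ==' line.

Trace:
  + 95.224.0.0/12 (H0) depth=12
  + 95.232.127.192/26 (H0) depth=26
  + 95.232.0.0/16 (H3) depth=16
  Q 95.232.127.192: descend 01011111111010000111111111 ; hops seen [H0,H3,H0] ; pick H0
  + 95.232.127.196/30 (H0) depth=30
  + 95.232.0.0/16 (H3) depth=16
  Q 95.232.0.3: descend 01011111111010000 ; hops seen [H0,H3] ; pick H3
  + 202.39.192.0/20 (H3) depth=20
  + 95.232.127.196/30 (H1) depth=30
  - 202.39.192.0/20 clear@20
  + 202.32.0.0/12 (H3) depth=12
  Q 95.232.127.192: descend 01011111111010000111111111000 ; hops seen [H0,H3,H0] ; pick H0
  - 95.232.0.0/16 clear@16
  Q 95.224.237.238: descend 010111111110 ; hops seen [H0] ; pick H0
  + 0.0.0.0/0 (H0) depth=0
  Q 202.32.2.162: descend 1100101000100 ; hops seen [H0,H3] ; pick H3
  - 95.224.0.0/12 clear@12
  Q 95.232.127.196: descend 010111111110100001111111110001 ; hops seen [H0,H0,H1] ; pick H1
  Q 95.232.127.192: descend 01011111111010000111111111000 ; hops seen [H0,H0] ; pick H0
  Q 95.232.127.196: descend 010111111110100001111111110001 ; hops seen [H0,H0,H1] ; pick H1
  Q 95.236.127.196: descend 0101111111101 ; hops seen [H0] ; pick H0
  Q 95.232.127.231: descend 01011111111010000111111111 ; hops seen [H0,H0] ; pick H0
  Q 95.232.127.229: descend 01011111111010000111111111 ; hops seen [H0,H0] ; pick H0
  + 95.232.127.192/26 (H1) depth=26
  + 95.0.0.0/8 (H3) depth=8
  Q 202.32.14.101: descend 1100101000100 ; hops seen [H0,H3] ; pick H3
  - 95.232.127.196/30 clear@30
  - 95.0.0.0/8 clear@8
  + 95.0.0.0/8 (H1) depth=8
  + 64.0.0.0/2 (H2) depth=2

== LOOKUPS ==
["H0","H3","H0","H0","H3","H1","H0","H1","H0","H0","H0","H3"]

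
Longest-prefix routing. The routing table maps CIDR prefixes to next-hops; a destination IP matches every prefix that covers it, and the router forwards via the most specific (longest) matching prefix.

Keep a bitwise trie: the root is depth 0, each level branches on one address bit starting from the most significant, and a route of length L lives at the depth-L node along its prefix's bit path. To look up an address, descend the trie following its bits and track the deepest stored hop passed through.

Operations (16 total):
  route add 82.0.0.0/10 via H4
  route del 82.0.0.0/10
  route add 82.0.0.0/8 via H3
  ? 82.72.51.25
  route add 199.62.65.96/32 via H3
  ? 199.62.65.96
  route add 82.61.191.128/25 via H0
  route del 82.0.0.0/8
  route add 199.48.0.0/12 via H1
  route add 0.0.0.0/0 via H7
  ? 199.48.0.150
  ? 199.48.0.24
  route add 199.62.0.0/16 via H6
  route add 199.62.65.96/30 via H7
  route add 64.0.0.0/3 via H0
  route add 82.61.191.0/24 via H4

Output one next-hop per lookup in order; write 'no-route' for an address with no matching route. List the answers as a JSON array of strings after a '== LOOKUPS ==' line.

Trace:
  + 82.0.0.0/10 (H4) depth=10
  del 82.0.0.0/10 (clear depth 10)
  + 82.0.0.0/8 (H3) depth=8
  ? 82.72.51.25  path d0:-→d1:-→d2:-→d3:-→d4:-→d5:-→d6:-→d7:-→d8:H3→d9:-  best=H3
  + 199.62.65.96/32 (H3) depth=32
  ? 199.62.65.96  path d0:-→d1:-→d2:-→d3:-→d4:-→d5:-→d6:-→d7:-→d8:-→d9:-→d10:-→d11:-→d12:-→d13:-→d14:-→d15:-→d16:-→d17:-→d18:-→d19:-→d20:-→d21:-→d22:-→d23:-→d24:-→d25:-→d26:-→d27:-→d28:-→d29:-→d30:-→d31:-→d32:H3  best=H3
  + 82.61.191.128/25 (H0) depth=25
  del 82.0.0.0/8 (clear depth 8)
  + 199.48.0.0/12 (H1) depth=12
  + 0.0.0.0/0 (H7) depth=0
  ? 199.48.0.150  path d0:H7→d1:-→d2:-→d3:-→d4:-→d5:-→d6:-→d7:-→d8:-→d9:-→d10:-→d11:-→d12:H1  best=H1
  ? 199.48.0.24  path d0:H7→d1:-→d2:-→d3:-→d4:-→d5:-→d6:-→d7:-→d8:-→d9:-→d10:-→d11:-→d12:H1  best=H1
  + 199.62.0.0/16 (H6) depth=16
  + 199.62.65.96/30 (H7) depth=30
  + 64.0.0.0/3 (H0) depth=3
  + 82.61.191.0/24 (H4) depth=24

== LOOKUPS ==
["H3","H3","H1","H1"]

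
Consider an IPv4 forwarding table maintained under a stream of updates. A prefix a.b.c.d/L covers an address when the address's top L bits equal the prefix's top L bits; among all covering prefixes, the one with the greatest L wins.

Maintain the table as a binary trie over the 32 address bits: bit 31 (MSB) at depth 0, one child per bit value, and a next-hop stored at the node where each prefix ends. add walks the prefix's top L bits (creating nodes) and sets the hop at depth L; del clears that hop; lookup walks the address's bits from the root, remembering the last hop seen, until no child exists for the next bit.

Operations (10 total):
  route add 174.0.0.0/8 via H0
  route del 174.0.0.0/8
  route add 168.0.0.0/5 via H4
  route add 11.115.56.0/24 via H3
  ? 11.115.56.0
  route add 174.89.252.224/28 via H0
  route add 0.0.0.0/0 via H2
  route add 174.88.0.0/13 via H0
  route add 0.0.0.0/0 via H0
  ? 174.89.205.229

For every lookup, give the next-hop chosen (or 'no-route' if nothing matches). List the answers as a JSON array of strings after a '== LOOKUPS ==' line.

Trace:
  + 174.0.0.0/8 (H0) depth=8
  del 174.0.0.0/8 (clear depth 8)
  + 168.0.0.0/5 (H4) depth=5
  + 11.115.56.0/24 (H3) depth=24
  lookup 11.115.56.0: bits 000010110111001100111000 walk d0:-→d1:-→d2:-→d3:-→d4:-→d5:-→d6:-→d7:-→d8:-→d9:-→d10:-→d11:-→d12:-→d13:-→d14:-→d15:-→d16:-→d17:-→d18:-→d19:-→d20:-→d21:-→d22:-→d23:-→d24:H3 -> H3
  + 174.89.252.224/28 (H0) depth=28
  + 0.0.0.0/0 (H2) depth=0
  + 174.88.0.0/13 (H0) depth=13
  + 0.0.0.0/0 (H0) depth=0
  lookup 174.89.205.229: bits 101011100101100111 walk d0:H0→d1:-→d2:-→d3:-→d4:-→d5:H4→d6:-→d7:-→d8:-→d9:-→d10:-→d11:-→d12:-→d13:H0→d14:-→d15:-→d16:-→d17:-→d18:- -> H0

== LOOKUPS ==
["H3","H0"]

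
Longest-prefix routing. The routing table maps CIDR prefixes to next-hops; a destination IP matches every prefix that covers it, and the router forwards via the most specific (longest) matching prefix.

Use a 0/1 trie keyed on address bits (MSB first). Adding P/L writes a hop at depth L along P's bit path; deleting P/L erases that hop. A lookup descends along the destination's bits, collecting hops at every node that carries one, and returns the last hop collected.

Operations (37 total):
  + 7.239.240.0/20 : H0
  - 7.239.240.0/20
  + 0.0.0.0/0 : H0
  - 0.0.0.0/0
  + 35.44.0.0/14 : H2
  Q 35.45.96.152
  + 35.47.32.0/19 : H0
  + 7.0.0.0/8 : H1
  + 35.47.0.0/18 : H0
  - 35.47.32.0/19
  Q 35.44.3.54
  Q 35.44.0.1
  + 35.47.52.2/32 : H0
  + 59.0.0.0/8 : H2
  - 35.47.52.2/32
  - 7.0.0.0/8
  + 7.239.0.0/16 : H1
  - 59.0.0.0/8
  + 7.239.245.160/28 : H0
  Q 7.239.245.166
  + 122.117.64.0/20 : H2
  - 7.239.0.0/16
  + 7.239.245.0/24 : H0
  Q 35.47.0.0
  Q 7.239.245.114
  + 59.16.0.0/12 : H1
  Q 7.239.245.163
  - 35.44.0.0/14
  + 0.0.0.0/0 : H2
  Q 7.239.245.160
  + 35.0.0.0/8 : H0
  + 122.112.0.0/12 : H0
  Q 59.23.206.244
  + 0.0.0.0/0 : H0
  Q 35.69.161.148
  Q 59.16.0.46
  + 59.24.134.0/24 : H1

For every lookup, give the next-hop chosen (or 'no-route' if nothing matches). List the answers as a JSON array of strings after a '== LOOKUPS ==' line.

Process each operation:
  add 7.239.240.0/20 -> H0 at depth 20
  - 7.239.240.0/20 clear@20
  add 0.0.0.0/0 -> H0 at depth 0
  - 0.0.0.0/0 clear@0
  add 35.44.0.0/14 -> H2 at depth 14
  ? 35.45.96.152  path d0:-→d1:-→d2:-→d3:-→d4:-→d5:-→d6:-→d7:-→d8:-→d9:-→d10:-→d11:-→d12:-→d13:-→d14:H2  best=H2
  add 35.47.32.0/19 -> H0 at depth 19
  add 7.0.0.0/8 -> H1 at depth 8
  add 35.47.0.0/18 -> H0 at depth 18
  - 35.47.32.0/19 clear@19
  ? 35.44.3.54  path d0:-→d1:-→d2:-→d3:-→d4:-→d5:-→d6:-→d7:-→d8:-→d9:-→d10:-→d11:-→d12:-→d13:-→d14:H2  best=H2
  ? 35.44.0.1  path d0:-→d1:-→d2:-→d3:-→d4:-→d5:-→d6:-→d7:-→d8:-→d9:-→d10:-→d11:-→d12:-→d13:-→d14:H2  best=H2
  add 35.47.52.2/32 -> H0 at depth 32
  add 59.0.0.0/8 -> H2 at depth 8
  - 35.47.52.2/32 clear@32
  - 7.0.0.0/8 clear@8
  add 7.239.0.0/16 -> H1 at depth 16
  - 59.0.0.0/8 clear@8
  add 7.239.245.160/28 -> H0 at depth 28
  ? 7.239.245.166  path d0:-→d1:-→d2:-→d3:-→d4:-→d5:-→d6:-→d7:-→d8:-→d9:-→d10:-→d11:-→d12:-→d13:-→d14:-→d15:-→d16:H1→d17:-→d18:-→d19:-→d20:-→d21:-→d22:-→d23:-→d24:-→d25:-→d26:-→d27:-→d28:H0  best=H0
  add 122.117.64.0/20 -> H2 at depth 20
  - 7.239.0.0/16 clear@16
  add 7.239.245.0/24 -> H0 at depth 24
  ? 35.47.0.0  path d0:-→d1:-→d2:-→d3:-→d4:-→d5:-→d6:-→d7:-→d8:-→d9:-→d10:-→d11:-→d12:-→d13:-→d14:H2→d15:-→d16:-→d17:-→d18:H0  best=H0
  ? 7.239.245.114  path d0:-→d1:-→d2:-→d3:-→d4:-→d5:-→d6:-→d7:-→d8:-→d9:-→d10:-→d11:-→d12:-→d13:-→d14:-→d15:-→d16:-→d17:-→d18:-→d19:-→d20:-→d21:-→d22:-→d23:-→d24:H0  best=H0
  add 59.16.0.0/12 -> H1 at depth 12
  ? 7.239.245.163  path d0:-→d1:-→d2:-→d3:-→d4:-→d5:-→d6:-→d7:-→d8:-→d9:-→d10:-→d11:-→d12:-→d13:-→d14:-→d15:-→d16:-→d17:-→d18:-→d19:-→d20:-→d21:-→d22:-→d23:-→d24:H0→d25:-→d26:-→d27:-→d28:H0  best=H0
  - 35.44.0.0/14 clear@14
  add 0.0.0.0/0 -> H2 at depth 0
  ? 7.239.245.160  path d0:H2→d1:-→d2:-→d3:-→d4:-→d5:-→d6:-→d7:-→d8:-→d9:-→d10:-→d11:-→d12:-→d13:-→d14:-→d15:-→d16:-→d17:-→d18:-→d19:-→d20:-→d21:-→d22:-→d23:-→d24:H0→d25:-→d26:-→d27:-→d28:H0  best=H0
  add 35.0.0.0/8 -> H0 at depth 8
  add 122.112.0.0/12 -> H0 at depth 12
  ? 59.23.206.244  path d0:H2→d1:-→d2:-→d3:-→d4:-→d5:-→d6:-→d7:-→d8:-→d9:-→d10:-→d11:-→d12:H1  best=H1
  add 0.0.0.0/0 -> H0 at depth 0
  ? 35.69.161.148  path d0:H0→d1:-→d2:-→d3:-→d4:-→d5:-→d6:-→d7:-→d8:H0→d9:-  best=H0
  ? 59.16.0.46  path d0:H0→d1:-→d2:-→d3:-→d4:-→d5:-→d6:-→d7:-→d8:-→d9:-→d10:-→d11:-→d12:H1  best=H1
  add 59.24.134.0/24 -> H1 at depth 24

== LOOKUPS ==
["H2","H2","H2","H0","H0","H0","H0","H0","H1","H0","H1"]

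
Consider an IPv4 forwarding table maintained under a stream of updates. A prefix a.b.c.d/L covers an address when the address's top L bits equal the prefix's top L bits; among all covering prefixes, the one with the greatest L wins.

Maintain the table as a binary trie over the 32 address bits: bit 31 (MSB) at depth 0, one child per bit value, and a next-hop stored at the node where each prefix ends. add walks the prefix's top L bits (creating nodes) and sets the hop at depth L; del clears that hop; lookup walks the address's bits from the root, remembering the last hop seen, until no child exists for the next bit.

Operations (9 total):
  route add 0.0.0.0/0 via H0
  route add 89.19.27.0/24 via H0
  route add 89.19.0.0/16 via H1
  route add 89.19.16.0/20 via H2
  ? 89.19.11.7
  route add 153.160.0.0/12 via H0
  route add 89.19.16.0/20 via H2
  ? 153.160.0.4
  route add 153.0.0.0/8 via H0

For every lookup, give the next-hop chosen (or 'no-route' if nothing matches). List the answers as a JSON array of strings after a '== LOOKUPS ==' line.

Process each operation:
  + 0.0.0.0/0 (H0) depth=0
  + 89.19.27.0/24 (H0) depth=24
  + 89.19.0.0/16 (H1) depth=16
  + 89.19.16.0/20 (H2) depth=20
  ? 89.19.11.7  path d0:H0→d1:-→d2:-→d3:-→d4:-→d5:-→d6:-→d7:-→d8:-→d9:-→d10:-→d11:-→d12:-→d13:-→d14:-→d15:-→d16:H1→d17:-→d18:-→d19:-  best=H1
  + 153.160.0.0/12 (H0) depth=12
  + 89.19.16.0/20 (H2) depth=20
  ? 153.160.0.4  path d0:H0→d1:-→d2:-→d3:-→d4:-→d5:-→d6:-→d7:-→d8:-→d9:-→d10:-→d11:-→d12:H0  best=H0
  + 153.0.0.0/8 (H0) depth=8

== LOOKUPS ==
["H1","H0"]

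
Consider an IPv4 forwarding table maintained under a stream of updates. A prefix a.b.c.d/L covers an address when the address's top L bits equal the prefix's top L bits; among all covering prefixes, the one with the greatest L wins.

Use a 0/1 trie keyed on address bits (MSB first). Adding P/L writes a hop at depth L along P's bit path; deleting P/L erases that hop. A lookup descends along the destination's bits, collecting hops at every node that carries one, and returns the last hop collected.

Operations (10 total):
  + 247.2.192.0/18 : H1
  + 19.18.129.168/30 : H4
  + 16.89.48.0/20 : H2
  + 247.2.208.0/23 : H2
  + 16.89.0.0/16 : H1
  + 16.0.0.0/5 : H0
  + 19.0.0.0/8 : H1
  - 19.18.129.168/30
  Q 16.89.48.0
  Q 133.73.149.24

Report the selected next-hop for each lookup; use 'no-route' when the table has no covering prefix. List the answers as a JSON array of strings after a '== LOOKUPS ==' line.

Process each operation:
  add 247.2.192.0/18 -> H1 at depth 18
  add 19.18.129.168/30 -> H4 at depth 30
  add 16.89.48.0/20 -> H2 at depth 20
  add 247.2.208.0/23 -> H2 at depth 23
  add 16.89.0.0/16 -> H1 at depth 16
  add 16.0.0.0/5 -> H0 at depth 5
  add 19.0.0.0/8 -> H1 at depth 8
  - 19.18.129.168/30 clear@30
  ? 16.89.48.0  path d0:-→d1:-→d2:-→d3:-→d4:-→d5:H0→d6:-→d7:-→d8:-→d9:-→d10:-→d11:-→d12:-→d13:-→d14:-→d15:-→d16:H1→d17:-→d18:-→d19:-→d20:H2  best=H2
  ? 133.73.149.24  path d0:-→d1:-  best=no-route

== LOOKUPS ==
["H2","no-route"]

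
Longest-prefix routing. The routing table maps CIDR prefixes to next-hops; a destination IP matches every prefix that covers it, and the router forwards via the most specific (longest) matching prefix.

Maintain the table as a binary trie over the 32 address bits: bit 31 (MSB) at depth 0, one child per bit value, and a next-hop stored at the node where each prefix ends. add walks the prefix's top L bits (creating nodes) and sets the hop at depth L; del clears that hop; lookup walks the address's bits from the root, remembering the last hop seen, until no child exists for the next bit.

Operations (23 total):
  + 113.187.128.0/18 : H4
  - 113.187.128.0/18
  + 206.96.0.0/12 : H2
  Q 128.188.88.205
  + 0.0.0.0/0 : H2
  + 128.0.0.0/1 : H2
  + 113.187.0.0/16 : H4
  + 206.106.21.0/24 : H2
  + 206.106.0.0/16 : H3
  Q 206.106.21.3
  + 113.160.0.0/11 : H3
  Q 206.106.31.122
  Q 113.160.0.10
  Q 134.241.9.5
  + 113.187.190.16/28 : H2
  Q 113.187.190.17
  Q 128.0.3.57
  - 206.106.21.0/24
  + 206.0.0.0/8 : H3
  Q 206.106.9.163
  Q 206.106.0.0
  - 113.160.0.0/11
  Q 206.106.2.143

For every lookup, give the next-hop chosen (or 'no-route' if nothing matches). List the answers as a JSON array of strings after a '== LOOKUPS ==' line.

Apply in order:
  add 113.187.128.0/18 -> H4 at depth 18
  - 113.187.128.0/18 clear@18
  add 206.96.0.0/12 -> H2 at depth 12
  ? 128.188.88.205  path d0:-→d1:-  best=no-route
  add 0.0.0.0/0 -> H2 at depth 0
  add 128.0.0.0/1 -> H2 at depth 1
  add 113.187.0.0/16 -> H4 at depth 16
  add 206.106.21.0/24 -> H2 at depth 24
  add 206.106.0.0/16 -> H3 at depth 16
  ? 206.106.21.3  path d0:H2→d1:H2→d2:-→d3:-→d4:-→d5:-→d6:-→d7:-→d8:-→d9:-→d10:-→d11:-→d12:H2→d13:-→d14:-→d15:-→d16:H3→d17:-→d18:-→d19:-→d20:-→d21:-→d22:-→d23:-→d24:H2  best=H2
  add 113.160.0.0/11 -> H3 at depth 11
  ? 206.106.31.122  path d0:H2→d1:H2→d2:-→d3:-→d4:-→d5:-→d6:-→d7:-→d8:-→d9:-→d10:-→d11:-→d12:H2→d13:-→d14:-→d15:-→d16:H3→d17:-→d18:-→d19:-→d20:-  best=H3
  ? 113.160.0.10  path d0:H2→d1:-→d2:-→d3:-→d4:-→d5:-→d6:-→d7:-→d8:-→d9:-→d10:-→d11:H3  best=H3
  ? 134.241.9.5  path d0:H2→d1:H2  best=H2
  add 113.187.190.16/28 -> H2 at depth 28
  ? 113.187.190.17  path d0:H2→d1:-→d2:-→d3:-→d4:-→d5:-→d6:-→d7:-→d8:-→d9:-→d10:-→d11:H3→d12:-→d13:-→d14:-→d15:-→d16:H4→d17:-→d18:-→d19:-→d20:-→d21:-→d22:-→d23:-→d24:-→d25:-→d26:-→d27:-→d28:H2  best=H2
  ? 128.0.3.57  path d0:H2→d1:H2  best=H2
  - 206.106.21.0/24 clear@24
  add 206.0.0.0/8 -> H3 at depth 8
  ? 206.106.9.163  path d0:H2→d1:H2→d2:-→d3:-→d4:-→d5:-→d6:-→d7:-→d8:H3→d9:-→d10:-→d11:-→d12:H2→d13:-→d14:-→d15:-→d16:H3→d17:-→d18:-→d19:-  best=H3
  ? 206.106.0.0  path d0:H2→d1:H2→d2:-→d3:-→d4:-→d5:-→d6:-→d7:-→d8:H3→d9:-→d10:-→d11:-→d12:H2→d13:-→d14:-→d15:-→d16:H3→d17:-→d18:-→d19:-  best=H3
  - 113.160.0.0/11 clear@11
  ? 206.106.2.143  path d0:H2→d1:H2→d2:-→d3:-→d4:-→d5:-→d6:-→d7:-→d8:H3→d9:-→d10:-→d11:-→d12:H2→d13:-→d14:-→d15:-→d16:H3→d17:-→d18:-→d19:-  best=H3

== LOOKUPS ==
["no-route","H2","H3","H3","H2","H2","H2","H3","H3","H3"]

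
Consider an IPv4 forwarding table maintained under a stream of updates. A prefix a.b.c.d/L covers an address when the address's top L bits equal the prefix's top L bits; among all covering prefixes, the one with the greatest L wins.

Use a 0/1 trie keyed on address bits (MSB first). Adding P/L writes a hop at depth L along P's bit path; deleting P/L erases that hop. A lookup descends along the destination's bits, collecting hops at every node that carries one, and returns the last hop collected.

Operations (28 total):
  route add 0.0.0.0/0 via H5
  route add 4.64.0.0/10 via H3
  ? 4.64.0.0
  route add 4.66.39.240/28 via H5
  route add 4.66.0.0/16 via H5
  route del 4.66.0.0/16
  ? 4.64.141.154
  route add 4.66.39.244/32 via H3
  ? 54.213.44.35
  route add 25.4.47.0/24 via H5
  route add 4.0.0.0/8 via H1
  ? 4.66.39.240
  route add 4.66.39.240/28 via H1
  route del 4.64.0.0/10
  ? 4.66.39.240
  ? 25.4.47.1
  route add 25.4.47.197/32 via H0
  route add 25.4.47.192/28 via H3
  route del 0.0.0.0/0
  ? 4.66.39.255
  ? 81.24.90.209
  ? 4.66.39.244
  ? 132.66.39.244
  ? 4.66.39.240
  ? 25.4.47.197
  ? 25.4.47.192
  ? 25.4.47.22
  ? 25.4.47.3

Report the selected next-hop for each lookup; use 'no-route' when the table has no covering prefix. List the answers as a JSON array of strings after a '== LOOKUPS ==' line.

Trace:
  add 0.0.0.0/0 -> H5 at depth 0
  add 4.64.0.0/10 -> H3 at depth 10
  lookup 4.64.0.0: bits 0000010001 walk d0:H5→d1:-→d2:-→d3:-→d4:-→d5:-→d6:-→d7:-→d8:-→d9:-→d10:H3 -> H3
  add 4.66.39.240/28 -> H5 at depth 28
  add 4.66.0.0/16 -> H5 at depth 16
  - 4.66.0.0/16 clear@16
  lookup 4.64.141.154: bits 00000100010000 walk d0:H5→d1:-→d2:-→d3:-→d4:-→d5:-→d6:-→d7:-→d8:-→d9:-→d10:H3→d11:-→d12:-→d13:-→d14:- -> H3
  add 4.66.39.244/32 -> H3 at depth 32
  lookup 54.213.44.35: bits 00 walk d0:H5→d1:-→d2:- -> H5
  add 25.4.47.0/24 -> H5 at depth 24
  add 4.0.0.0/8 -> H1 at depth 8
  lookup 4.66.39.240: bits 00000100010000100010011111110 walk d0:H5→d1:-→d2:-→d3:-→d4:-→d5:-→d6:-→d7:-→d8:H1→d9:-→d10:H3→d11:-→d12:-→d13:-→d14:-→d15:-→d16:-→d17:-→d18:-→d19:-→d20:-→d21:-→d22:-→d23:-→d24:-→d25:-→d26:-→d27:-→d28:H5→d29:- -> H5
  add 4.66.39.240/28 -> H1 at depth 28
  - 4.64.0.0/10 clear@10
  lookup 4.66.39.240: bits 00000100010000100010011111110 walk d0:H5→d1:-→d2:-→d3:-→d4:-→d5:-→d6:-→d7:-→d8:H1→d9:-→d10:-→d11:-→d12:-→d13:-→d14:-→d15:-→d16:-→d17:-→d18:-→d19:-→d20:-→d21:-→d22:-→d23:-→d24:-→d25:-→d26:-→d27:-→d28:H1→d29:- -> H1
  lookup 25.4.47.1: bits 000110010000010000101111 walk d0:H5→d1:-→d2:-→d3:-→d4:-→d5:-→d6:-→d7:-→d8:-→d9:-→d10:-→d11:-→d12:-→d13:-→d14:-→d15:-→d16:-→d17:-→d18:-→d19:-→d20:-→d21:-→d22:-→d23:-→d24:H5 -> H5
  add 25.4.47.197/32 -> H0 at depth 32
  add 25.4.47.192/28 -> H3 at depth 28
  - 0.0.0.0/0 clear@0
  lookup 4.66.39.255: bits 0000010001000010001001111111 walk d0:-→d1:-→d2:-→d3:-→d4:-→d5:-→d6:-→d7:-→d8:H1→d9:-→d10:-→d11:-→d12:-→d13:-→d14:-→d15:-→d16:-→d17:-→d18:-→d19:-→d20:-→d21:-→d22:-→d23:-→d24:-→d25:-→d26:-→d27:-→d28:H1 -> H1
  lookup 81.24.90.209: bits 0 walk d0:-→d1:- -> no-route
  lookup 4.66.39.244: bits 00000100010000100010011111110100 walk d0:-→d1:-→d2:-→d3:-→d4:-→d5:-→d6:-→d7:-→d8:H1→d9:-→d10:-→d11:-→d12:-→d13:-→d14:-→d15:-→d16:-→d17:-→d18:-→d19:-→d20:-→d21:-→d22:-→d23:-→d24:-→d25:-→d26:-→d27:-→d28:H1→d29:-→d30:-→d31:-→d32:H3 -> H3
  lookup 132.66.39.244: bits ε walk d0:- -> no-route
  lookup 4.66.39.240: bits 00000100010000100010011111110 walk d0:-→d1:-→d2:-→d3:-→d4:-→d5:-→d6:-→d7:-→d8:H1→d9:-→d10:-→d11:-→d12:-→d13:-→d14:-→d15:-→d16:-→d17:-→d18:-→d19:-→d20:-→d21:-→d22:-→d23:-→d24:-→d25:-→d26:-→d27:-→d28:H1→d29:- -> H1
  lookup 25.4.47.197: bits 00011001000001000010111111000101 walk d0:-→d1:-→d2:-→d3:-→d4:-→d5:-→d6:-→d7:-→d8:-→d9:-→d10:-→d11:-→d12:-→d13:-→d14:-→d15:-→d16:-→d17:-→d18:-→d19:-→d20:-→d21:-→d22:-→d23:-→d24:H5→d25:-→d26:-→d27:-→d28:H3→d29:-→d30:-→d31:-→d32:H0 -> H0
  lookup 25.4.47.192: bits 00011001000001000010111111000 walk d0:-→d1:-→d2:-→d3:-→d4:-→d5:-→d6:-→d7:-→d8:-→d9:-→d10:-→d11:-→d12:-→d13:-→d14:-→d15:-→d16:-→d17:-→d18:-→d19:-→d20:-→d21:-→d22:-→d23:-→d24:H5→d25:-→d26:-→d27:-→d28:H3→d29:- -> H3
  lookup 25.4.47.22: bits 000110010000010000101111 walk d0:-→d1:-→d2:-→d3:-→d4:-→d5:-→d6:-→d7:-→d8:-→d9:-→d10:-→d11:-→d12:-→d13:-→d14:-→d15:-→d16:-→d17:-→d18:-→d19:-→d20:-→d21:-→d22:-→d23:-→d24:H5 -> H5
  lookup 25.4.47.3: bits 000110010000010000101111 walk d0:-→d1:-→d2:-→d3:-→d4:-→d5:-→d6:-→d7:-→d8:-→d9:-→d10:-→d11:-→d12:-→d13:-→d14:-→d15:-→d16:-→d17:-→d18:-→d19:-→d20:-→d21:-→d22:-→d23:-→d24:H5 -> H5

== LOOKUPS ==
["H3","H3","H5","H5","H1","H5","H1","no-route","H3","no-route","H1","H0","H3","H5","H5"]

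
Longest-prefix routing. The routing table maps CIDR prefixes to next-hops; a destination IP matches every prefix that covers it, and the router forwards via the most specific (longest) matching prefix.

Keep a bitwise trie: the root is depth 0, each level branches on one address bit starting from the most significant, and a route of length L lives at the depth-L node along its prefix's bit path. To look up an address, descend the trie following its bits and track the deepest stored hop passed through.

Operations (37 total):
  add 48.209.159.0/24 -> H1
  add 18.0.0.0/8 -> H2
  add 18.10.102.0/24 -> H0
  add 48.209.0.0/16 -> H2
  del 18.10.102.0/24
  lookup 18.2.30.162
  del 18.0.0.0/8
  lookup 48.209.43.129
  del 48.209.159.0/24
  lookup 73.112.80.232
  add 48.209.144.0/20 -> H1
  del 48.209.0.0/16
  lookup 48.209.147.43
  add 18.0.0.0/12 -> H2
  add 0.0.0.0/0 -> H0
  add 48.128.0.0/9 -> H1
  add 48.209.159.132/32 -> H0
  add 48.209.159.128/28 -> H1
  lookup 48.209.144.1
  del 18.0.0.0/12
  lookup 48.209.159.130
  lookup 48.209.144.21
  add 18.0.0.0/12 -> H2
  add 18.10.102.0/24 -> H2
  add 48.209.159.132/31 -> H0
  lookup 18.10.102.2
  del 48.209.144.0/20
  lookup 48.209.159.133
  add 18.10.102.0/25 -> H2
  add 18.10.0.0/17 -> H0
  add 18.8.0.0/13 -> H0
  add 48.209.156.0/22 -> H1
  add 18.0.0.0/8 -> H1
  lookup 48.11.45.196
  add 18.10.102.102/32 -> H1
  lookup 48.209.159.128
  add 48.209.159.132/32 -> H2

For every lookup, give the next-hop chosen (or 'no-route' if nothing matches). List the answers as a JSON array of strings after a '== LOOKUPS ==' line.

Apply in order:
  add 48.209.159.0/24 -> H1 at depth 24
  add 18.0.0.0/8 -> H2 at depth 8
  add 18.10.102.0/24 -> H0 at depth 24
  add 48.209.0.0/16 -> H2 at depth 16
  - 18.10.102.0/24 clear@24
  lookup 18.2.30.162: bits 000100100000 walk d0:-→d1:-→d2:-→d3:-→d4:-→d5:-→d6:-→d7:-→d8:H2→d9:-→d10:-→d11:-→d12:- -> H2
  - 18.0.0.0/8 clear@8
  lookup 48.209.43.129: bits 0011000011010001 walk d0:-→d1:-→d2:-→d3:-→d4:-→d5:-→d6:-→d7:-→d8:-→d9:-→d10:-→d11:-→d12:-→d13:-→d14:-→d15:-→d16:H2 -> H2
  - 48.209.159.0/24 clear@24
  lookup 73.112.80.232: bits 0 walk d0:-→d1:- -> no-route
  add 48.209.144.0/20 -> H1 at depth 20
  - 48.209.0.0/16 clear@16
  lookup 48.209.147.43: bits 00110000110100011001 walk d0:-→d1:-→d2:-→d3:-→d4:-→d5:-→d6:-→d7:-→d8:-→d9:-→d10:-→d11:-→d12:-→d13:-→d14:-→d15:-→d16:-→d17:-→d18:-→d19:-→d20:H1 -> H1
  add 18.0.0.0/12 -> H2 at depth 12
  add 0.0.0.0/0 -> H0 at depth 0
  add 48.128.0.0/9 -> H1 at depth 9
  add 48.209.159.132/32 -> H0 at depth 32
  add 48.209.159.128/28 -> H1 at depth 28
  lookup 48.209.144.1: bits 00110000110100011001 walk d0:H0→d1:-→d2:-→d3:-→d4:-→d5:-→d6:-→d7:-→d8:-→d9:H1→d10:-→d11:-→d12:-→d13:-→d14:-→d15:-→d16:-→d17:-→d18:-→d19:-→d20:H1 -> H1
  - 18.0.0.0/12 clear@12
  lookup 48.209.159.130: bits 00110000110100011001111110000 walk d0:H0→d1:-→d2:-→d3:-→d4:-→d5:-→d6:-→d7:-→d8:-→d9:H1→d10:-→d11:-→d12:-→d13:-→d14:-→d15:-→d16:-→d17:-→d18:-→d19:-→d20:H1→d21:-→d22:-→d23:-→d24:-→d25:-→d26:-→d27:-→d28:H1→d29:- -> H1
  lookup 48.209.144.21: bits 00110000110100011001 walk d0:H0→d1:-→d2:-→d3:-→d4:-→d5:-→d6:-→d7:-→d8:-→d9:H1→d10:-→d11:-→d12:-→d13:-→d14:-→d15:-→d16:-→d17:-→d18:-→d19:-→d20:H1 -> H1
  add 18.0.0.0/12 -> H2 at depth 12
  add 18.10.102.0/24 -> H2 at depth 24
  add 48.209.159.132/31 -> H0 at depth 31
  lookup 18.10.102.2: bits 000100100000101001100110 walk d0:H0→d1:-→d2:-→d3:-→d4:-→d5:-→d6:-→d7:-→d8:-→d9:-→d10:-→d11:-→d12:H2→d13:-→d14:-→d15:-→d16:-→d17:-→d18:-→d19:-→d20:-→d21:-→d22:-→d23:-→d24:H2 -> H2
  - 48.209.144.0/20 clear@20
  lookup 48.209.159.133: bits 0011000011010001100111111000010 walk d0:H0→d1:-→d2:-→d3:-→d4:-→d5:-→d6:-→d7:-→d8:-→d9:H1→d10:-→d11:-→d12:-→d13:-→d14:-→d15:-→d16:-→d17:-→d18:-→d19:-→d20:-→d21:-→d22:-→d23:-→d24:-→d25:-→d26:-→d27:-→d28:H1→d29:-→d30:-→d31:H0 -> H0
  add 18.10.102.0/25 -> H2 at depth 25
  add 18.10.0.0/17 -> H0 at depth 17
  add 18.8.0.0/13 -> H0 at depth 13
  add 48.209.156.0/22 -> H1 at depth 22
  add 18.0.0.0/8 -> H1 at depth 8
  lookup 48.11.45.196: bits 00110000 walk d0:H0→d1:-→d2:-→d3:-→d4:-→d5:-→d6:-→d7:-→d8:- -> H0
  add 18.10.102.102/32 -> H1 at depth 32
  lookup 48.209.159.128: bits 00110000110100011001111110000 walk d0:H0→d1:-→d2:-→d3:-→d4:-→d5:-→d6:-→d7:-→d8:-→d9:H1→d10:-→d11:-→d12:-→d13:-→d14:-→d15:-→d16:-→d17:-→d18:-→d19:-→d20:-→d21:-→d22:H1→d23:-→d24:-→d25:-→d26:-→d27:-→d28:H1→d29:- -> H1
  add 48.209.159.132/32 -> H2 at depth 32

== LOOKUPS ==
["H2","H2","no-route","H1","H1","H1","H1","H2","H0","H0","H1"]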